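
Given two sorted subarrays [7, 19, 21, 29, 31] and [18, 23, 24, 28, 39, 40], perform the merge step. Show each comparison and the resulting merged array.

Merging process:

Compare 7 vs 18: take 7 from left. Merged: [7]
Compare 19 vs 18: take 18 from right. Merged: [7, 18]
Compare 19 vs 23: take 19 from left. Merged: [7, 18, 19]
Compare 21 vs 23: take 21 from left. Merged: [7, 18, 19, 21]
Compare 29 vs 23: take 23 from right. Merged: [7, 18, 19, 21, 23]
Compare 29 vs 24: take 24 from right. Merged: [7, 18, 19, 21, 23, 24]
Compare 29 vs 28: take 28 from right. Merged: [7, 18, 19, 21, 23, 24, 28]
Compare 29 vs 39: take 29 from left. Merged: [7, 18, 19, 21, 23, 24, 28, 29]
Compare 31 vs 39: take 31 from left. Merged: [7, 18, 19, 21, 23, 24, 28, 29, 31]
Append remaining from right: [39, 40]. Merged: [7, 18, 19, 21, 23, 24, 28, 29, 31, 39, 40]

Final merged array: [7, 18, 19, 21, 23, 24, 28, 29, 31, 39, 40]
Total comparisons: 9

The merged array is [7, 18, 19, 21, 23, 24, 28, 29, 31, 39, 40], requiring 9 comparisons. The merge step runs in O(n) time where n is the total number of elements.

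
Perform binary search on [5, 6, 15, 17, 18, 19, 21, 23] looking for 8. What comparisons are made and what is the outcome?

Binary search for 8 in [5, 6, 15, 17, 18, 19, 21, 23]:

lo=0, hi=7, mid=3, arr[mid]=17 -> 17 > 8, search left half
lo=0, hi=2, mid=1, arr[mid]=6 -> 6 < 8, search right half
lo=2, hi=2, mid=2, arr[mid]=15 -> 15 > 8, search left half
lo=2 > hi=1, target 8 not found

Binary search determines that 8 is not in the array after 3 comparisons. The search space was exhausted without finding the target.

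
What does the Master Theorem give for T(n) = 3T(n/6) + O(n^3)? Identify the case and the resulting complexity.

Master Theorem for T(n) = 3T(n/6) + O(n^3):

a = 3, b = 6, c = 3
log_b(a) = log_6(3) = 0.6131

Case 3: c = 3 > log_6(3) = 0.6131
T(n) = O(n^3) = O(n^3)

For T(n) = 3T(n/6) + O(n^3): log_6(3) = 0.6131. This is Case 3 of the Master Theorem (c > log_b(a), work dominated by root), giving O(n^3).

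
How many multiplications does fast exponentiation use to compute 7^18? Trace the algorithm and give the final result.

Computing 7^18 by squaring (build up from 7^1; each line after the first costs one multiplication):

7^1 = 7
7^2 = (7^1)^2 = 7^2 = 49
7^4 = (7^2)^2 = 49^2 = 2401
7^8 = (7^4)^2 = 2401^2 = 5764801
7^9 = 7 * 7^8 = 7 * 5764801 = 40353607
7^18 = (7^9)^2 = 40353607^2 = 1628413597910449

Result: 1628413597910449
Multiplications needed: 5 (5 lines after 7^1)

7^18 = 1628413597910449. Using exponentiation by squaring, this requires 5 multiplications. The key idea: if the exponent is even, square the half-power; if odd, multiply by the base once.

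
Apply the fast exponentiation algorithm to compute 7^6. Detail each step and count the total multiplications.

Computing 7^6 by squaring (build up from 7^1; each line after the first costs one multiplication):

7^1 = 7
7^2 = (7^1)^2 = 7^2 = 49
7^3 = 7 * 7^2 = 7 * 49 = 343
7^6 = (7^3)^2 = 343^2 = 117649

Result: 117649
Multiplications needed: 3 (3 lines after 7^1)

7^6 = 117649. Using exponentiation by squaring, this requires 3 multiplications. The key idea: if the exponent is even, square the half-power; if odd, multiply by the base once.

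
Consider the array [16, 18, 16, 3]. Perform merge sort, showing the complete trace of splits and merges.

Merge sort trace:

Split: [16, 18, 16, 3] -> [16, 18] and [16, 3]
  Split: [16, 18] -> [16] and [18]
  Merge: [16] + [18] -> [16, 18]
  Split: [16, 3] -> [16] and [3]
  Merge: [16] + [3] -> [3, 16]
Merge: [16, 18] + [3, 16] -> [3, 16, 16, 18]

Final sorted array: [3, 16, 16, 18]

The merge sort proceeds by recursively splitting the array and merging sorted halves.
After all merges, the sorted array is [3, 16, 16, 18].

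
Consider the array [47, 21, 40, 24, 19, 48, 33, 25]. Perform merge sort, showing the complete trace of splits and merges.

Merge sort trace:

Split: [47, 21, 40, 24, 19, 48, 33, 25] -> [47, 21, 40, 24] and [19, 48, 33, 25]
  Split: [47, 21, 40, 24] -> [47, 21] and [40, 24]
    Split: [47, 21] -> [47] and [21]
    Merge: [47] + [21] -> [21, 47]
    Split: [40, 24] -> [40] and [24]
    Merge: [40] + [24] -> [24, 40]
  Merge: [21, 47] + [24, 40] -> [21, 24, 40, 47]
  Split: [19, 48, 33, 25] -> [19, 48] and [33, 25]
    Split: [19, 48] -> [19] and [48]
    Merge: [19] + [48] -> [19, 48]
    Split: [33, 25] -> [33] and [25]
    Merge: [33] + [25] -> [25, 33]
  Merge: [19, 48] + [25, 33] -> [19, 25, 33, 48]
Merge: [21, 24, 40, 47] + [19, 25, 33, 48] -> [19, 21, 24, 25, 33, 40, 47, 48]

Final sorted array: [19, 21, 24, 25, 33, 40, 47, 48]

The merge sort proceeds by recursively splitting the array and merging sorted halves.
After all merges, the sorted array is [19, 21, 24, 25, 33, 40, 47, 48].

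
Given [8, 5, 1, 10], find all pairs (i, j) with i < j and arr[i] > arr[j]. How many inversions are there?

Finding inversions in [8, 5, 1, 10]:

(0, 1): arr[0]=8 > arr[1]=5
(0, 2): arr[0]=8 > arr[2]=1
(1, 2): arr[1]=5 > arr[2]=1

Total inversions: 3

The array has 3 inversion(s): (0,1), (0,2), (1,2). Each pair (i,j) satisfies i < j and arr[i] > arr[j].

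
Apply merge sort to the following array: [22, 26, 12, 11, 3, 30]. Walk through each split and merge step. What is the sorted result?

Merge sort trace:

Split: [22, 26, 12, 11, 3, 30] -> [22, 26, 12] and [11, 3, 30]
  Split: [22, 26, 12] -> [22] and [26, 12]
    Split: [26, 12] -> [26] and [12]
    Merge: [26] + [12] -> [12, 26]
  Merge: [22] + [12, 26] -> [12, 22, 26]
  Split: [11, 3, 30] -> [11] and [3, 30]
    Split: [3, 30] -> [3] and [30]
    Merge: [3] + [30] -> [3, 30]
  Merge: [11] + [3, 30] -> [3, 11, 30]
Merge: [12, 22, 26] + [3, 11, 30] -> [3, 11, 12, 22, 26, 30]

Final sorted array: [3, 11, 12, 22, 26, 30]

The merge sort proceeds by recursively splitting the array and merging sorted halves.
After all merges, the sorted array is [3, 11, 12, 22, 26, 30].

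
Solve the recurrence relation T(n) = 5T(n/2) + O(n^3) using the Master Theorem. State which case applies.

Master Theorem for T(n) = 5T(n/2) + O(n^3):

a = 5, b = 2, c = 3
log_b(a) = log_2(5) = 2.3219

Case 3: c = 3 > log_2(5) = 2.3219
T(n) = O(n^3) = O(n^3)

For T(n) = 5T(n/2) + O(n^3): log_2(5) = 2.3219. This is Case 3 of the Master Theorem (c > log_b(a), work dominated by root), giving O(n^3).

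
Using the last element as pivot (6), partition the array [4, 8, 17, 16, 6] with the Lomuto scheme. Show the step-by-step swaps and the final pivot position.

Lomuto partition with pivot = 6:

Initial array: [4, 8, 17, 16, 6]

arr[0]=4 <= 6: swap with position 0, array becomes [4, 8, 17, 16, 6]
arr[1]=8 > 6: no swap
arr[2]=17 > 6: no swap
arr[3]=16 > 6: no swap

Place pivot at position 1: [4, 6, 17, 16, 8]
Pivot position: 1

After partitioning with pivot 6, the array becomes [4, 6, 17, 16, 8]. The pivot is placed at index 1. All elements to the left of the pivot are <= 6, and all elements to the right are > 6.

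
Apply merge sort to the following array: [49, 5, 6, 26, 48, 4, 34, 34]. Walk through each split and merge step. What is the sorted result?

Merge sort trace:

Split: [49, 5, 6, 26, 48, 4, 34, 34] -> [49, 5, 6, 26] and [48, 4, 34, 34]
  Split: [49, 5, 6, 26] -> [49, 5] and [6, 26]
    Split: [49, 5] -> [49] and [5]
    Merge: [49] + [5] -> [5, 49]
    Split: [6, 26] -> [6] and [26]
    Merge: [6] + [26] -> [6, 26]
  Merge: [5, 49] + [6, 26] -> [5, 6, 26, 49]
  Split: [48, 4, 34, 34] -> [48, 4] and [34, 34]
    Split: [48, 4] -> [48] and [4]
    Merge: [48] + [4] -> [4, 48]
    Split: [34, 34] -> [34] and [34]
    Merge: [34] + [34] -> [34, 34]
  Merge: [4, 48] + [34, 34] -> [4, 34, 34, 48]
Merge: [5, 6, 26, 49] + [4, 34, 34, 48] -> [4, 5, 6, 26, 34, 34, 48, 49]

Final sorted array: [4, 5, 6, 26, 34, 34, 48, 49]

The merge sort proceeds by recursively splitting the array and merging sorted halves.
After all merges, the sorted array is [4, 5, 6, 26, 34, 34, 48, 49].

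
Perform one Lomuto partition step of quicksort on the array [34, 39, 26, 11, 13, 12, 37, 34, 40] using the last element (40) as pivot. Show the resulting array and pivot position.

Lomuto partition with pivot = 40:

Initial array: [34, 39, 26, 11, 13, 12, 37, 34, 40]

arr[0]=34 <= 40: swap with position 0, array becomes [34, 39, 26, 11, 13, 12, 37, 34, 40]
arr[1]=39 <= 40: swap with position 1, array becomes [34, 39, 26, 11, 13, 12, 37, 34, 40]
arr[2]=26 <= 40: swap with position 2, array becomes [34, 39, 26, 11, 13, 12, 37, 34, 40]
arr[3]=11 <= 40: swap with position 3, array becomes [34, 39, 26, 11, 13, 12, 37, 34, 40]
arr[4]=13 <= 40: swap with position 4, array becomes [34, 39, 26, 11, 13, 12, 37, 34, 40]
arr[5]=12 <= 40: swap with position 5, array becomes [34, 39, 26, 11, 13, 12, 37, 34, 40]
arr[6]=37 <= 40: swap with position 6, array becomes [34, 39, 26, 11, 13, 12, 37, 34, 40]
arr[7]=34 <= 40: swap with position 7, array becomes [34, 39, 26, 11, 13, 12, 37, 34, 40]

Place pivot at position 8: [34, 39, 26, 11, 13, 12, 37, 34, 40]
Pivot position: 8

After partitioning with pivot 40, the array becomes [34, 39, 26, 11, 13, 12, 37, 34, 40]. The pivot is placed at index 8. All elements to the left of the pivot are <= 40, and all elements to the right are > 40.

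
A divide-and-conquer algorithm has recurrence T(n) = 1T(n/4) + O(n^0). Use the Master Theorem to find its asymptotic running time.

Master Theorem for T(n) = 1T(n/4) + O(n^0):

a = 1, b = 4, c = 0
log_b(a) = log_4(1) = 0.0000

Case 2: c = 0 = log_4(1) = 0.0000
T(n) = O(n^0 log n) = O(log n)

For T(n) = 1T(n/4) + O(n^0): log_4(1) = 0.0000. This is Case 2 of the Master Theorem (c = log_b(a), equal work at all levels), giving O(log n).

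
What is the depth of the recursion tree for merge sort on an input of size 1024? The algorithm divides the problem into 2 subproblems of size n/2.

For divide and conquer with division factor 2:

Problem sizes at each level:
Level 0: 1024
Level 1: 512
Level 2: 256
Level 3: 128
Level 4: 64
Level 5: 32
Level 6: 16
Level 7: 8
Level 8: 4
Level 9: 2
Level 10: 1

The root is level 0 and the size-1 base case is level 10 (the tree spans levels 0 through 10, i.e. 11 levels counting the root), so the depth is the number of divisions: log_2(1024) = 10

The recursion tree depth is log_2(1024) = 10. At each level, the problem size is divided by 2, so it takes 10 divisions to reduce to a base case of size 1. The algorithm makes 2 recursive calls at each level.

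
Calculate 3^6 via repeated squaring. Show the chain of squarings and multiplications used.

Computing 3^6 by squaring (build up from 3^1; each line after the first costs one multiplication):

3^1 = 3
3^2 = (3^1)^2 = 3^2 = 9
3^3 = 3 * 3^2 = 3 * 9 = 27
3^6 = (3^3)^2 = 27^2 = 729

Result: 729
Multiplications needed: 3 (3 lines after 3^1)

3^6 = 729. Using exponentiation by squaring, this requires 3 multiplications. The key idea: if the exponent is even, square the half-power; if odd, multiply by the base once.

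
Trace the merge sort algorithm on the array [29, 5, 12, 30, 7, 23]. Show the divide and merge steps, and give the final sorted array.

Merge sort trace:

Split: [29, 5, 12, 30, 7, 23] -> [29, 5, 12] and [30, 7, 23]
  Split: [29, 5, 12] -> [29] and [5, 12]
    Split: [5, 12] -> [5] and [12]
    Merge: [5] + [12] -> [5, 12]
  Merge: [29] + [5, 12] -> [5, 12, 29]
  Split: [30, 7, 23] -> [30] and [7, 23]
    Split: [7, 23] -> [7] and [23]
    Merge: [7] + [23] -> [7, 23]
  Merge: [30] + [7, 23] -> [7, 23, 30]
Merge: [5, 12, 29] + [7, 23, 30] -> [5, 7, 12, 23, 29, 30]

Final sorted array: [5, 7, 12, 23, 29, 30]

The merge sort proceeds by recursively splitting the array and merging sorted halves.
After all merges, the sorted array is [5, 7, 12, 23, 29, 30].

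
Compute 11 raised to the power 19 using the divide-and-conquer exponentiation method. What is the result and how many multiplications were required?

Computing 11^19 by squaring (build up from 11^1; each line after the first costs one multiplication):

11^1 = 11
11^2 = (11^1)^2 = 11^2 = 121
11^4 = (11^2)^2 = 121^2 = 14641
11^8 = (11^4)^2 = 14641^2 = 214358881
11^9 = 11 * 11^8 = 11 * 214358881 = 2357947691
11^18 = (11^9)^2 = 2357947691^2 = 5559917313492231481
11^19 = 11 * 11^18 = 11 * 5559917313492231481 = 61159090448414546291

Result: 61159090448414546291
Multiplications needed: 6 (6 lines after 11^1)

11^19 = 61159090448414546291. Using exponentiation by squaring, this requires 6 multiplications. The key idea: if the exponent is even, square the half-power; if odd, multiply by the base once.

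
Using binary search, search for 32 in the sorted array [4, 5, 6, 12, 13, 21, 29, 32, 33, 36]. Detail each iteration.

Binary search for 32 in [4, 5, 6, 12, 13, 21, 29, 32, 33, 36]:

lo=0, hi=9, mid=4, arr[mid]=13 -> 13 < 32, search right half
lo=5, hi=9, mid=7, arr[mid]=32 -> Found target at index 7!

Binary search finds 32 at index 7 after 2 comparisons. The search repeatedly halves the search space by comparing with the middle element.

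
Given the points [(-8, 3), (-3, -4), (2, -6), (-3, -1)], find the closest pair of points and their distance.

Computing all pairwise distances among 4 points:

d((-8, 3), (-3, -4)) = 8.6023
d((-8, 3), (2, -6)) = 13.4536
d((-8, 3), (-3, -1)) = 6.4031
d((-3, -4), (2, -6)) = 5.3852
d((-3, -4), (-3, -1)) = 3.0 <-- minimum
d((2, -6), (-3, -1)) = 7.0711

Closest pair: (-3, -4) and (-3, -1) with distance 3.0

The closest pair is (-3, -4) and (-3, -1) with Euclidean distance 3.0. For 4 points, brute-force pairwise comparison is shown above. For large n, the divide-and-conquer algorithm (sort by x, recurse on halves, check the dividing strip) achieves O(n log n).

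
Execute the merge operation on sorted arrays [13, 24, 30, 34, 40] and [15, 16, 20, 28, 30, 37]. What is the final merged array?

Merging process:

Compare 13 vs 15: take 13 from left. Merged: [13]
Compare 24 vs 15: take 15 from right. Merged: [13, 15]
Compare 24 vs 16: take 16 from right. Merged: [13, 15, 16]
Compare 24 vs 20: take 20 from right. Merged: [13, 15, 16, 20]
Compare 24 vs 28: take 24 from left. Merged: [13, 15, 16, 20, 24]
Compare 30 vs 28: take 28 from right. Merged: [13, 15, 16, 20, 24, 28]
Compare 30 vs 30: take 30 from left. Merged: [13, 15, 16, 20, 24, 28, 30]
Compare 34 vs 30: take 30 from right. Merged: [13, 15, 16, 20, 24, 28, 30, 30]
Compare 34 vs 37: take 34 from left. Merged: [13, 15, 16, 20, 24, 28, 30, 30, 34]
Compare 40 vs 37: take 37 from right. Merged: [13, 15, 16, 20, 24, 28, 30, 30, 34, 37]
Append remaining from left: [40]. Merged: [13, 15, 16, 20, 24, 28, 30, 30, 34, 37, 40]

Final merged array: [13, 15, 16, 20, 24, 28, 30, 30, 34, 37, 40]
Total comparisons: 10

The merged array is [13, 15, 16, 20, 24, 28, 30, 30, 34, 37, 40], requiring 10 comparisons. The merge step runs in O(n) time where n is the total number of elements.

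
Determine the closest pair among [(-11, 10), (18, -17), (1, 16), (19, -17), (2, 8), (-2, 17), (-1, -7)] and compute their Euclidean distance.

Computing all pairwise distances among 7 points:

d((-11, 10), (18, -17)) = 39.6232
d((-11, 10), (1, 16)) = 13.4164
d((-11, 10), (19, -17)) = 40.3609
d((-11, 10), (2, 8)) = 13.1529
d((-11, 10), (-2, 17)) = 11.4018
d((-11, 10), (-1, -7)) = 19.7231
d((18, -17), (1, 16)) = 37.1214
d((18, -17), (19, -17)) = 1.0 <-- minimum
d((18, -17), (2, 8)) = 29.6816
d((18, -17), (-2, 17)) = 39.4462
d((18, -17), (-1, -7)) = 21.4709
d((1, 16), (19, -17)) = 37.5899
d((1, 16), (2, 8)) = 8.0623
d((1, 16), (-2, 17)) = 3.1623
d((1, 16), (-1, -7)) = 23.0868
d((19, -17), (2, 8)) = 30.2324
d((19, -17), (-2, 17)) = 39.9625
d((19, -17), (-1, -7)) = 22.3607
d((2, 8), (-2, 17)) = 9.8489
d((2, 8), (-1, -7)) = 15.2971
d((-2, 17), (-1, -7)) = 24.0208

Closest pair: (18, -17) and (19, -17) with distance 1.0

The closest pair is (18, -17) and (19, -17) with Euclidean distance 1.0. For 7 points, brute-force pairwise comparison is shown above. For large n, the divide-and-conquer algorithm (sort by x, recurse on halves, check the dividing strip) achieves O(n log n).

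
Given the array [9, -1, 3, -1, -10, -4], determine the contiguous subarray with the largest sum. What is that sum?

Using Kadane's algorithm on [9, -1, 3, -1, -10, -4]:

Scanning through the array:
Position 1 (value -1): max_ending_here = 8, max_so_far = 9
Position 2 (value 3): max_ending_here = 11, max_so_far = 11
Position 3 (value -1): max_ending_here = 10, max_so_far = 11
Position 4 (value -10): max_ending_here = 0, max_so_far = 11
Position 5 (value -4): max_ending_here = -4, max_so_far = 11

Maximum subarray: [9, -1, 3]
Maximum sum: 11

The maximum subarray is [9, -1, 3] with sum 11. This subarray runs from index 0 to index 2.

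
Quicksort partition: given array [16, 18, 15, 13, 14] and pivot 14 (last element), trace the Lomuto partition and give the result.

Lomuto partition with pivot = 14:

Initial array: [16, 18, 15, 13, 14]

arr[0]=16 > 14: no swap
arr[1]=18 > 14: no swap
arr[2]=15 > 14: no swap
arr[3]=13 <= 14: swap with position 0, array becomes [13, 18, 15, 16, 14]

Place pivot at position 1: [13, 14, 15, 16, 18]
Pivot position: 1

After partitioning with pivot 14, the array becomes [13, 14, 15, 16, 18]. The pivot is placed at index 1. All elements to the left of the pivot are <= 14, and all elements to the right are > 14.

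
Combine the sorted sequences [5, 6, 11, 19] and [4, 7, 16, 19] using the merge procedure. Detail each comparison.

Merging process:

Compare 5 vs 4: take 4 from right. Merged: [4]
Compare 5 vs 7: take 5 from left. Merged: [4, 5]
Compare 6 vs 7: take 6 from left. Merged: [4, 5, 6]
Compare 11 vs 7: take 7 from right. Merged: [4, 5, 6, 7]
Compare 11 vs 16: take 11 from left. Merged: [4, 5, 6, 7, 11]
Compare 19 vs 16: take 16 from right. Merged: [4, 5, 6, 7, 11, 16]
Compare 19 vs 19: take 19 from left. Merged: [4, 5, 6, 7, 11, 16, 19]
Append remaining from right: [19]. Merged: [4, 5, 6, 7, 11, 16, 19, 19]

Final merged array: [4, 5, 6, 7, 11, 16, 19, 19]
Total comparisons: 7

The merged array is [4, 5, 6, 7, 11, 16, 19, 19], requiring 7 comparisons. The merge step runs in O(n) time where n is the total number of elements.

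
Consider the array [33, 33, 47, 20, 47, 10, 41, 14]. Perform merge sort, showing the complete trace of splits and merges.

Merge sort trace:

Split: [33, 33, 47, 20, 47, 10, 41, 14] -> [33, 33, 47, 20] and [47, 10, 41, 14]
  Split: [33, 33, 47, 20] -> [33, 33] and [47, 20]
    Split: [33, 33] -> [33] and [33]
    Merge: [33] + [33] -> [33, 33]
    Split: [47, 20] -> [47] and [20]
    Merge: [47] + [20] -> [20, 47]
  Merge: [33, 33] + [20, 47] -> [20, 33, 33, 47]
  Split: [47, 10, 41, 14] -> [47, 10] and [41, 14]
    Split: [47, 10] -> [47] and [10]
    Merge: [47] + [10] -> [10, 47]
    Split: [41, 14] -> [41] and [14]
    Merge: [41] + [14] -> [14, 41]
  Merge: [10, 47] + [14, 41] -> [10, 14, 41, 47]
Merge: [20, 33, 33, 47] + [10, 14, 41, 47] -> [10, 14, 20, 33, 33, 41, 47, 47]

Final sorted array: [10, 14, 20, 33, 33, 41, 47, 47]

The merge sort proceeds by recursively splitting the array and merging sorted halves.
After all merges, the sorted array is [10, 14, 20, 33, 33, 41, 47, 47].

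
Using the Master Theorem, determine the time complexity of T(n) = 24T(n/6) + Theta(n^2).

Master Theorem for T(n) = 24T(n/6) + O(n^2):

a = 24, b = 6, c = 2
log_b(a) = log_6(24) = 1.7737

Case 3: c = 2 > log_6(24) = 1.7737
T(n) = O(n^2) = O(n^2)

For T(n) = 24T(n/6) + O(n^2): log_6(24) = 1.7737. This is Case 3 of the Master Theorem (c > log_b(a), work dominated by root), giving O(n^2).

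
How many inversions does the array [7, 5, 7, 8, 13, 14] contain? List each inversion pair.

Finding inversions in [7, 5, 7, 8, 13, 14]:

(0, 1): arr[0]=7 > arr[1]=5

Total inversions: 1

The array has 1 inversion(s): (0,1). Each pair (i,j) satisfies i < j and arr[i] > arr[j].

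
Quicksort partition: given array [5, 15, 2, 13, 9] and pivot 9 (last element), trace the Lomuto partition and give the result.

Lomuto partition with pivot = 9:

Initial array: [5, 15, 2, 13, 9]

arr[0]=5 <= 9: swap with position 0, array becomes [5, 15, 2, 13, 9]
arr[1]=15 > 9: no swap
arr[2]=2 <= 9: swap with position 1, array becomes [5, 2, 15, 13, 9]
arr[3]=13 > 9: no swap

Place pivot at position 2: [5, 2, 9, 13, 15]
Pivot position: 2

After partitioning with pivot 9, the array becomes [5, 2, 9, 13, 15]. The pivot is placed at index 2. All elements to the left of the pivot are <= 9, and all elements to the right are > 9.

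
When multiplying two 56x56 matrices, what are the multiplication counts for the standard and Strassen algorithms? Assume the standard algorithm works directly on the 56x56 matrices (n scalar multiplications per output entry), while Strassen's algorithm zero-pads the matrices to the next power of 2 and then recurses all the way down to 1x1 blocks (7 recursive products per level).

Matrix multiplication for 56x56 matrices:

Strassen's algorithm requires power-of-2 dimensions. Pad 56x56 to 64x64 (next power of 2).

Standard algorithm: 56^3 = 175616 multiplications
Strassen's algorithm: 7^(log2(64)) = 7^6 = 117649 multiplications
Savings: 175616 - 117649 = 57967 multiplications

Standard: 175616 multiplications (56^3). Strassen: 117649 multiplications (7^6, after padding to 64x64). Strassen reduces 8 recursive multiplications to 7 at each level.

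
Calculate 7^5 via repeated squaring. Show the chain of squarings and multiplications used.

Computing 7^5 by squaring (build up from 7^1; each line after the first costs one multiplication):

7^1 = 7
7^2 = (7^1)^2 = 7^2 = 49
7^4 = (7^2)^2 = 49^2 = 2401
7^5 = 7 * 7^4 = 7 * 2401 = 16807

Result: 16807
Multiplications needed: 3 (3 lines after 7^1)

7^5 = 16807. Using exponentiation by squaring, this requires 3 multiplications. The key idea: if the exponent is even, square the half-power; if odd, multiply by the base once.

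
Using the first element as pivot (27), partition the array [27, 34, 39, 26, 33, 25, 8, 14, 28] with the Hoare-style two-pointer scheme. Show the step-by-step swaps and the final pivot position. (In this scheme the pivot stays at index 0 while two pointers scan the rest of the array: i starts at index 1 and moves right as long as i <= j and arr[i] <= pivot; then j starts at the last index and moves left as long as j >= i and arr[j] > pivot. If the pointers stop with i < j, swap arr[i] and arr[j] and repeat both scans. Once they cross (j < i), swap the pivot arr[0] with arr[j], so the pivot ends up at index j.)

Hoare-style two-pointer partition with pivot = 27:

Initial array: [27, 34, 39, 26, 33, 25, 8, 14, 28]

Pointers start at i = 1, j = 8.
i stops at index 1 (arr[1]=34 > 27), j stops at index 7 (arr[7]=14 <= 27): swap arr[1] and arr[7], array becomes [27, 14, 39, 26, 33, 25, 8, 34, 28]
i stops at index 2 (arr[2]=39 > 27), j stops at index 6 (arr[6]=8 <= 27): swap arr[2] and arr[6], array becomes [27, 14, 8, 26, 33, 25, 39, 34, 28]
i stops at index 4 (arr[4]=33 > 27), j stops at index 5 (arr[5]=25 <= 27): swap arr[4] and arr[5], array becomes [27, 14, 8, 26, 25, 33, 39, 34, 28]
i ends at 5, j ends at 4: the pointers have crossed (j < i), so scanning stops.

Swap pivot arr[0] with arr[4] to place pivot at position 4: [25, 14, 8, 26, 27, 33, 39, 34, 28]
Pivot position: 4

After partitioning with pivot 27, the array becomes [25, 14, 8, 26, 27, 33, 39, 34, 28]. The pivot is placed at index 4. All elements to the left of the pivot are <= 27, and all elements to the right are > 27.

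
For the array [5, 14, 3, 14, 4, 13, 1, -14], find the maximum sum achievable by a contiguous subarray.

Using Kadane's algorithm on [5, 14, 3, 14, 4, 13, 1, -14]:

Scanning through the array:
Position 1 (value 14): max_ending_here = 19, max_so_far = 19
Position 2 (value 3): max_ending_here = 22, max_so_far = 22
Position 3 (value 14): max_ending_here = 36, max_so_far = 36
Position 4 (value 4): max_ending_here = 40, max_so_far = 40
Position 5 (value 13): max_ending_here = 53, max_so_far = 53
Position 6 (value 1): max_ending_here = 54, max_so_far = 54
Position 7 (value -14): max_ending_here = 40, max_so_far = 54

Maximum subarray: [5, 14, 3, 14, 4, 13, 1]
Maximum sum: 54

The maximum subarray is [5, 14, 3, 14, 4, 13, 1] with sum 54. This subarray runs from index 0 to index 6.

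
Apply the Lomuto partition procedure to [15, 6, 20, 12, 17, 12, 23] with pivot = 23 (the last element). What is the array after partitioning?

Lomuto partition with pivot = 23:

Initial array: [15, 6, 20, 12, 17, 12, 23]

arr[0]=15 <= 23: swap with position 0, array becomes [15, 6, 20, 12, 17, 12, 23]
arr[1]=6 <= 23: swap with position 1, array becomes [15, 6, 20, 12, 17, 12, 23]
arr[2]=20 <= 23: swap with position 2, array becomes [15, 6, 20, 12, 17, 12, 23]
arr[3]=12 <= 23: swap with position 3, array becomes [15, 6, 20, 12, 17, 12, 23]
arr[4]=17 <= 23: swap with position 4, array becomes [15, 6, 20, 12, 17, 12, 23]
arr[5]=12 <= 23: swap with position 5, array becomes [15, 6, 20, 12, 17, 12, 23]

Place pivot at position 6: [15, 6, 20, 12, 17, 12, 23]
Pivot position: 6

After partitioning with pivot 23, the array becomes [15, 6, 20, 12, 17, 12, 23]. The pivot is placed at index 6. All elements to the left of the pivot are <= 23, and all elements to the right are > 23.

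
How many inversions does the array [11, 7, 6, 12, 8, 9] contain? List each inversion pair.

Finding inversions in [11, 7, 6, 12, 8, 9]:

(0, 1): arr[0]=11 > arr[1]=7
(0, 2): arr[0]=11 > arr[2]=6
(0, 4): arr[0]=11 > arr[4]=8
(0, 5): arr[0]=11 > arr[5]=9
(1, 2): arr[1]=7 > arr[2]=6
(3, 4): arr[3]=12 > arr[4]=8
(3, 5): arr[3]=12 > arr[5]=9

Total inversions: 7

The array has 7 inversion(s): (0,1), (0,2), (0,4), (0,5), (1,2), (3,4), (3,5). Each pair (i,j) satisfies i < j and arr[i] > arr[j].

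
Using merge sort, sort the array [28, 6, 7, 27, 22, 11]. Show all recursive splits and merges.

Merge sort trace:

Split: [28, 6, 7, 27, 22, 11] -> [28, 6, 7] and [27, 22, 11]
  Split: [28, 6, 7] -> [28] and [6, 7]
    Split: [6, 7] -> [6] and [7]
    Merge: [6] + [7] -> [6, 7]
  Merge: [28] + [6, 7] -> [6, 7, 28]
  Split: [27, 22, 11] -> [27] and [22, 11]
    Split: [22, 11] -> [22] and [11]
    Merge: [22] + [11] -> [11, 22]
  Merge: [27] + [11, 22] -> [11, 22, 27]
Merge: [6, 7, 28] + [11, 22, 27] -> [6, 7, 11, 22, 27, 28]

Final sorted array: [6, 7, 11, 22, 27, 28]

The merge sort proceeds by recursively splitting the array and merging sorted halves.
After all merges, the sorted array is [6, 7, 11, 22, 27, 28].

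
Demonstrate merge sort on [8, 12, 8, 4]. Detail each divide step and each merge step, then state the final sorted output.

Merge sort trace:

Split: [8, 12, 8, 4] -> [8, 12] and [8, 4]
  Split: [8, 12] -> [8] and [12]
  Merge: [8] + [12] -> [8, 12]
  Split: [8, 4] -> [8] and [4]
  Merge: [8] + [4] -> [4, 8]
Merge: [8, 12] + [4, 8] -> [4, 8, 8, 12]

Final sorted array: [4, 8, 8, 12]

The merge sort proceeds by recursively splitting the array and merging sorted halves.
After all merges, the sorted array is [4, 8, 8, 12].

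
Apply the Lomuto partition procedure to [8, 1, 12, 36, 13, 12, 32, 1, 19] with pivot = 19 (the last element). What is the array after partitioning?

Lomuto partition with pivot = 19:

Initial array: [8, 1, 12, 36, 13, 12, 32, 1, 19]

arr[0]=8 <= 19: swap with position 0, array becomes [8, 1, 12, 36, 13, 12, 32, 1, 19]
arr[1]=1 <= 19: swap with position 1, array becomes [8, 1, 12, 36, 13, 12, 32, 1, 19]
arr[2]=12 <= 19: swap with position 2, array becomes [8, 1, 12, 36, 13, 12, 32, 1, 19]
arr[3]=36 > 19: no swap
arr[4]=13 <= 19: swap with position 3, array becomes [8, 1, 12, 13, 36, 12, 32, 1, 19]
arr[5]=12 <= 19: swap with position 4, array becomes [8, 1, 12, 13, 12, 36, 32, 1, 19]
arr[6]=32 > 19: no swap
arr[7]=1 <= 19: swap with position 5, array becomes [8, 1, 12, 13, 12, 1, 32, 36, 19]

Place pivot at position 6: [8, 1, 12, 13, 12, 1, 19, 36, 32]
Pivot position: 6

After partitioning with pivot 19, the array becomes [8, 1, 12, 13, 12, 1, 19, 36, 32]. The pivot is placed at index 6. All elements to the left of the pivot are <= 19, and all elements to the right are > 19.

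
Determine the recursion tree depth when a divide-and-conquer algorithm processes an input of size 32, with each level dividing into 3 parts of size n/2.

For divide and conquer with division factor 2:

Problem sizes at each level:
Level 0: 32
Level 1: 16
Level 2: 8
Level 3: 4
Level 4: 2
Level 5: 1

The root is level 0 and the size-1 base case is level 5 (the tree spans levels 0 through 5, i.e. 6 levels counting the root), so the depth is the number of divisions: log_2(32) = 5

The recursion tree depth is log_2(32) = 5. At each level, the problem size is divided by 2, so it takes 5 divisions to reduce to a base case of size 1. The algorithm makes 3 recursive calls at each level.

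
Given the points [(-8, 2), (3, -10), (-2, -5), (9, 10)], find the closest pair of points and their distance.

Computing all pairwise distances among 4 points:

d((-8, 2), (3, -10)) = 16.2788
d((-8, 2), (-2, -5)) = 9.2195
d((-8, 2), (9, 10)) = 18.7883
d((3, -10), (-2, -5)) = 7.0711 <-- minimum
d((3, -10), (9, 10)) = 20.8806
d((-2, -5), (9, 10)) = 18.6011

Closest pair: (3, -10) and (-2, -5) with distance 7.0711

The closest pair is (3, -10) and (-2, -5) with Euclidean distance 7.0711. For 4 points, brute-force pairwise comparison is shown above. For large n, the divide-and-conquer algorithm (sort by x, recurse on halves, check the dividing strip) achieves O(n log n).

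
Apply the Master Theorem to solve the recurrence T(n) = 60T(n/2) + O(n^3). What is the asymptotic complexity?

Master Theorem for T(n) = 60T(n/2) + O(n^3):

a = 60, b = 2, c = 3
log_b(a) = log_2(60) = 5.9069

Case 1: c = 3 < log_2(60) = 5.9069
T(n) = O(n^(log_2 60))

For T(n) = 60T(n/2) + O(n^3): log_2(60) = 5.9069. This is Case 1 of the Master Theorem (c < log_b(a), work dominated by leaves), giving O(n^(log_2 60)).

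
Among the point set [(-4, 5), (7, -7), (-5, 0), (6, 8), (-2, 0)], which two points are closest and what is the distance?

Computing all pairwise distances among 5 points:

d((-4, 5), (7, -7)) = 16.2788
d((-4, 5), (-5, 0)) = 5.099
d((-4, 5), (6, 8)) = 10.4403
d((-4, 5), (-2, 0)) = 5.3852
d((7, -7), (-5, 0)) = 13.8924
d((7, -7), (6, 8)) = 15.0333
d((7, -7), (-2, 0)) = 11.4018
d((-5, 0), (6, 8)) = 13.6015
d((-5, 0), (-2, 0)) = 3.0 <-- minimum
d((6, 8), (-2, 0)) = 11.3137

Closest pair: (-5, 0) and (-2, 0) with distance 3.0

The closest pair is (-5, 0) and (-2, 0) with Euclidean distance 3.0. For 5 points, brute-force pairwise comparison is shown above. For large n, the divide-and-conquer algorithm (sort by x, recurse on halves, check the dividing strip) achieves O(n log n).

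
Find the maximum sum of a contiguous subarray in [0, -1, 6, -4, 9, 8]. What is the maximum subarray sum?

Using Kadane's algorithm on [0, -1, 6, -4, 9, 8]:

Scanning through the array:
Position 1 (value -1): max_ending_here = -1, max_so_far = 0
Position 2 (value 6): max_ending_here = 6, max_so_far = 6
Position 3 (value -4): max_ending_here = 2, max_so_far = 6
Position 4 (value 9): max_ending_here = 11, max_so_far = 11
Position 5 (value 8): max_ending_here = 19, max_so_far = 19

Maximum subarray: [6, -4, 9, 8]
Maximum sum: 19

The maximum subarray is [6, -4, 9, 8] with sum 19. This subarray runs from index 2 to index 5.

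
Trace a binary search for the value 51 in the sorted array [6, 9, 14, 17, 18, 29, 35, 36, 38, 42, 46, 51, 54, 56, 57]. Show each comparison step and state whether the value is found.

Binary search for 51 in [6, 9, 14, 17, 18, 29, 35, 36, 38, 42, 46, 51, 54, 56, 57]:

lo=0, hi=14, mid=7, arr[mid]=36 -> 36 < 51, search right half
lo=8, hi=14, mid=11, arr[mid]=51 -> Found target at index 11!

Binary search finds 51 at index 11 after 2 comparisons. The search repeatedly halves the search space by comparing with the middle element.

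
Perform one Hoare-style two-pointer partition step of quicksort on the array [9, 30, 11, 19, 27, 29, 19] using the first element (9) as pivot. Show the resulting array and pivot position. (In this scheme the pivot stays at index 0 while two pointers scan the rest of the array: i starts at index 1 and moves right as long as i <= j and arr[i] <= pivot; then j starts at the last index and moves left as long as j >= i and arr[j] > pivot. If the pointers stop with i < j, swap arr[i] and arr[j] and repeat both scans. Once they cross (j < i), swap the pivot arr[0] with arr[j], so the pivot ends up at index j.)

Hoare-style two-pointer partition with pivot = 9:

Initial array: [9, 30, 11, 19, 27, 29, 19]

Pointers start at i = 1, j = 6.
i ends at 1, j ends at 0: the pointers have crossed (j < i), so scanning stops.

j = 0, so swapping arr[0] with arr[j] leaves the pivot at position 0: [9, 30, 11, 19, 27, 29, 19]
Pivot position: 0

After partitioning with pivot 9, the array becomes [9, 30, 11, 19, 27, 29, 19]. The pivot is placed at index 0. All elements to the left of the pivot are <= 9, and all elements to the right are > 9.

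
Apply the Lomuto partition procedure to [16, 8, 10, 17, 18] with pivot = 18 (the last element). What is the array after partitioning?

Lomuto partition with pivot = 18:

Initial array: [16, 8, 10, 17, 18]

arr[0]=16 <= 18: swap with position 0, array becomes [16, 8, 10, 17, 18]
arr[1]=8 <= 18: swap with position 1, array becomes [16, 8, 10, 17, 18]
arr[2]=10 <= 18: swap with position 2, array becomes [16, 8, 10, 17, 18]
arr[3]=17 <= 18: swap with position 3, array becomes [16, 8, 10, 17, 18]

Place pivot at position 4: [16, 8, 10, 17, 18]
Pivot position: 4

After partitioning with pivot 18, the array becomes [16, 8, 10, 17, 18]. The pivot is placed at index 4. All elements to the left of the pivot are <= 18, and all elements to the right are > 18.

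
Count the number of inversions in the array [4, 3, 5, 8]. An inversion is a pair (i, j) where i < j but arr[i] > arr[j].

Finding inversions in [4, 3, 5, 8]:

(0, 1): arr[0]=4 > arr[1]=3

Total inversions: 1

The array has 1 inversion(s): (0,1). Each pair (i,j) satisfies i < j and arr[i] > arr[j].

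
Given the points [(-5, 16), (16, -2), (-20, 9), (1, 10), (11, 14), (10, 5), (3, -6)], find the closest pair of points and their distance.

Computing all pairwise distances among 7 points:

d((-5, 16), (16, -2)) = 27.6586
d((-5, 16), (-20, 9)) = 16.5529
d((-5, 16), (1, 10)) = 8.4853 <-- minimum
d((-5, 16), (11, 14)) = 16.1245
d((-5, 16), (10, 5)) = 18.6011
d((-5, 16), (3, -6)) = 23.4094
d((16, -2), (-20, 9)) = 37.6431
d((16, -2), (1, 10)) = 19.2094
d((16, -2), (11, 14)) = 16.7631
d((16, -2), (10, 5)) = 9.2195
d((16, -2), (3, -6)) = 13.6015
d((-20, 9), (1, 10)) = 21.0238
d((-20, 9), (11, 14)) = 31.4006
d((-20, 9), (10, 5)) = 30.2655
d((-20, 9), (3, -6)) = 27.4591
d((1, 10), (11, 14)) = 10.7703
d((1, 10), (10, 5)) = 10.2956
d((1, 10), (3, -6)) = 16.1245
d((11, 14), (10, 5)) = 9.0554
d((11, 14), (3, -6)) = 21.5407
d((10, 5), (3, -6)) = 13.0384

Closest pair: (-5, 16) and (1, 10) with distance 8.4853

The closest pair is (-5, 16) and (1, 10) with Euclidean distance 8.4853. For 7 points, brute-force pairwise comparison is shown above. For large n, the divide-and-conquer algorithm (sort by x, recurse on halves, check the dividing strip) achieves O(n log n).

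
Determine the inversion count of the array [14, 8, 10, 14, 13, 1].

Finding inversions in [14, 8, 10, 14, 13, 1]:

(0, 1): arr[0]=14 > arr[1]=8
(0, 2): arr[0]=14 > arr[2]=10
(0, 4): arr[0]=14 > arr[4]=13
(0, 5): arr[0]=14 > arr[5]=1
(1, 5): arr[1]=8 > arr[5]=1
(2, 5): arr[2]=10 > arr[5]=1
(3, 4): arr[3]=14 > arr[4]=13
(3, 5): arr[3]=14 > arr[5]=1
(4, 5): arr[4]=13 > arr[5]=1

Total inversions: 9

The array has 9 inversion(s): (0,1), (0,2), (0,4), (0,5), (1,5), (2,5), (3,4), (3,5), (4,5). Each pair (i,j) satisfies i < j and arr[i] > arr[j].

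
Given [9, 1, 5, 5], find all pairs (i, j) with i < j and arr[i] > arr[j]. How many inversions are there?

Finding inversions in [9, 1, 5, 5]:

(0, 1): arr[0]=9 > arr[1]=1
(0, 2): arr[0]=9 > arr[2]=5
(0, 3): arr[0]=9 > arr[3]=5

Total inversions: 3

The array has 3 inversion(s): (0,1), (0,2), (0,3). Each pair (i,j) satisfies i < j and arr[i] > arr[j].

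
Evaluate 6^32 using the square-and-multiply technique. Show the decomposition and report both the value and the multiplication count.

Computing 6^32 by squaring (build up from 6^1; each line after the first costs one multiplication):

6^1 = 6
6^2 = (6^1)^2 = 6^2 = 36
6^4 = (6^2)^2 = 36^2 = 1296
6^8 = (6^4)^2 = 1296^2 = 1679616
6^16 = (6^8)^2 = 1679616^2 = 2821109907456
6^32 = (6^16)^2 = 2821109907456^2 = 7958661109946400884391936

Result: 7958661109946400884391936
Multiplications needed: 5 (5 lines after 6^1)

6^32 = 7958661109946400884391936. Using exponentiation by squaring, this requires 5 multiplications. The key idea: if the exponent is even, square the half-power; if odd, multiply by the base once.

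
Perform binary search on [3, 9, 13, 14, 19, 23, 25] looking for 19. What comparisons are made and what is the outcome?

Binary search for 19 in [3, 9, 13, 14, 19, 23, 25]:

lo=0, hi=6, mid=3, arr[mid]=14 -> 14 < 19, search right half
lo=4, hi=6, mid=5, arr[mid]=23 -> 23 > 19, search left half
lo=4, hi=4, mid=4, arr[mid]=19 -> Found target at index 4!

Binary search finds 19 at index 4 after 3 comparisons. The search repeatedly halves the search space by comparing with the middle element.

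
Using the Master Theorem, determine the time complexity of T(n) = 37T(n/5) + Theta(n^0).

Master Theorem for T(n) = 37T(n/5) + O(n^0):

a = 37, b = 5, c = 0
log_b(a) = log_5(37) = 2.2436

Case 1: c = 0 < log_5(37) = 2.2436
T(n) = O(n^(log_5 37))

For T(n) = 37T(n/5) + O(n^0): log_5(37) = 2.2436. This is Case 1 of the Master Theorem (c < log_b(a), work dominated by leaves), giving O(n^(log_5 37)).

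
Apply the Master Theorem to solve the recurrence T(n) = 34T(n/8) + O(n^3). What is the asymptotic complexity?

Master Theorem for T(n) = 34T(n/8) + O(n^3):

a = 34, b = 8, c = 3
log_b(a) = log_8(34) = 1.6958

Case 3: c = 3 > log_8(34) = 1.6958
T(n) = O(n^3) = O(n^3)

For T(n) = 34T(n/8) + O(n^3): log_8(34) = 1.6958. This is Case 3 of the Master Theorem (c > log_b(a), work dominated by root), giving O(n^3).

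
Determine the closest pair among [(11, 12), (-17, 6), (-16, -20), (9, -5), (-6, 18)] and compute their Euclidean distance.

Computing all pairwise distances among 5 points:

d((11, 12), (-17, 6)) = 28.6356
d((11, 12), (-16, -20)) = 41.8688
d((11, 12), (9, -5)) = 17.1172
d((11, 12), (-6, 18)) = 18.0278
d((-17, 6), (-16, -20)) = 26.0192
d((-17, 6), (9, -5)) = 28.2312
d((-17, 6), (-6, 18)) = 16.2788 <-- minimum
d((-16, -20), (9, -5)) = 29.1548
d((-16, -20), (-6, 18)) = 39.2938
d((9, -5), (-6, 18)) = 27.4591

Closest pair: (-17, 6) and (-6, 18) with distance 16.2788

The closest pair is (-17, 6) and (-6, 18) with Euclidean distance 16.2788. For 5 points, brute-force pairwise comparison is shown above. For large n, the divide-and-conquer algorithm (sort by x, recurse on halves, check the dividing strip) achieves O(n log n).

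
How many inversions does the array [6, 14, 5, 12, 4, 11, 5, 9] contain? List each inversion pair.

Finding inversions in [6, 14, 5, 12, 4, 11, 5, 9]:

(0, 2): arr[0]=6 > arr[2]=5
(0, 4): arr[0]=6 > arr[4]=4
(0, 6): arr[0]=6 > arr[6]=5
(1, 2): arr[1]=14 > arr[2]=5
(1, 3): arr[1]=14 > arr[3]=12
(1, 4): arr[1]=14 > arr[4]=4
(1, 5): arr[1]=14 > arr[5]=11
(1, 6): arr[1]=14 > arr[6]=5
(1, 7): arr[1]=14 > arr[7]=9
(2, 4): arr[2]=5 > arr[4]=4
(3, 4): arr[3]=12 > arr[4]=4
(3, 5): arr[3]=12 > arr[5]=11
(3, 6): arr[3]=12 > arr[6]=5
(3, 7): arr[3]=12 > arr[7]=9
(5, 6): arr[5]=11 > arr[6]=5
(5, 7): arr[5]=11 > arr[7]=9

Total inversions: 16

The array has 16 inversion(s): (0,2), (0,4), (0,6), (1,2), (1,3), (1,4), (1,5), (1,6), (1,7), (2,4), (3,4), (3,5), (3,6), (3,7), (5,6), (5,7). Each pair (i,j) satisfies i < j and arr[i] > arr[j].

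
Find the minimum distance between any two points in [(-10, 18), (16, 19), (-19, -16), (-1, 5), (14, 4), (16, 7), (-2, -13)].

Computing all pairwise distances among 7 points:

d((-10, 18), (16, 19)) = 26.0192
d((-10, 18), (-19, -16)) = 35.171
d((-10, 18), (-1, 5)) = 15.8114
d((-10, 18), (14, 4)) = 27.7849
d((-10, 18), (16, 7)) = 28.2312
d((-10, 18), (-2, -13)) = 32.0156
d((16, 19), (-19, -16)) = 49.4975
d((16, 19), (-1, 5)) = 22.0227
d((16, 19), (14, 4)) = 15.1327
d((16, 19), (16, 7)) = 12.0
d((16, 19), (-2, -13)) = 36.7151
d((-19, -16), (-1, 5)) = 27.6586
d((-19, -16), (14, 4)) = 38.5876
d((-19, -16), (16, 7)) = 41.8808
d((-19, -16), (-2, -13)) = 17.2627
d((-1, 5), (14, 4)) = 15.0333
d((-1, 5), (16, 7)) = 17.1172
d((-1, 5), (-2, -13)) = 18.0278
d((14, 4), (16, 7)) = 3.6056 <-- minimum
d((14, 4), (-2, -13)) = 23.3452
d((16, 7), (-2, -13)) = 26.9072

Closest pair: (14, 4) and (16, 7) with distance 3.6056

The closest pair is (14, 4) and (16, 7) with Euclidean distance 3.6056. For 7 points, brute-force pairwise comparison is shown above. For large n, the divide-and-conquer algorithm (sort by x, recurse on halves, check the dividing strip) achieves O(n log n).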